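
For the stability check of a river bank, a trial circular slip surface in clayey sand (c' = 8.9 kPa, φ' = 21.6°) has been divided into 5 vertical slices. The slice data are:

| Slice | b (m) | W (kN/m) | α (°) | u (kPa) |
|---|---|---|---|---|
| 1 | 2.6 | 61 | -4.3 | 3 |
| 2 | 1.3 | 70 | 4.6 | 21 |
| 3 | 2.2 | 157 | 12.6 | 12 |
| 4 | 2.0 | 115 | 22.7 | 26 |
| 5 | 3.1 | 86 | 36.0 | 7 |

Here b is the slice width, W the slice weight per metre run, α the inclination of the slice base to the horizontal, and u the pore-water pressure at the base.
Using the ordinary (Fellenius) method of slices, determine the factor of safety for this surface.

Ordinary method of slices: FS = Σ[c'·Δl_i + (W_i cosα_i − u_i·Δl_i)·tanφ'] / Σ W_i sinα_i, with Δl_i = b_i / cosα_i.
Slice 1: Δl = 2.6/cos(-4.3°) = 2.607 m; N'_1 = 61·cos(-4.3°) − 3·2.607 = 53.0; c'Δl = 23.21; W sinα = -4.6
Slice 2: Δl = 1.3/cos4.6° = 1.304 m; N'_2 = 70·cos4.6° − 21·1.304 = 42.4; c'Δl = 11.61; W sinα = 5.6
Slice 3: Δl = 2.2/cos12.6° = 2.254 m; N'_3 = 157·cos12.6° − 12·2.254 = 126.2; c'Δl = 20.06; W sinα = 34.2
Slice 4: Δl = 2.0/cos22.7° = 2.168 m; N'_4 = 115·cos22.7° − 26·2.168 = 49.7; c'Δl = 19.29; W sinα = 44.4
Slice 5: Δl = 3.1/cos36.0° = 3.832 m; N'_5 = 86·cos36.0° − 7·3.832 = 42.8; c'Δl = 34.10; W sinα = 50.5
Σc'Δl = 108.3 kN/m; ΣN' = 314.0 kN/m; ΣW sinα = 130.2 kN/m
Resisting = 108.3 + 314.0·tan21.6° = 108.3 + 124.3 = 232.6 kN/m
FS = 232.6 / 130.2 = 1.786

FS = 1.79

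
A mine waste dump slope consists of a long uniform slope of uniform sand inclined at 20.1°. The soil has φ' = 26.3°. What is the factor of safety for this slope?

FS = 1.35

For a dry cohesionless infinite slope the factor of safety is FS = tanφ' / tanβ.
FS = tan26.3° / tan20.1° = 0.4942 / 0.3659 = 1.351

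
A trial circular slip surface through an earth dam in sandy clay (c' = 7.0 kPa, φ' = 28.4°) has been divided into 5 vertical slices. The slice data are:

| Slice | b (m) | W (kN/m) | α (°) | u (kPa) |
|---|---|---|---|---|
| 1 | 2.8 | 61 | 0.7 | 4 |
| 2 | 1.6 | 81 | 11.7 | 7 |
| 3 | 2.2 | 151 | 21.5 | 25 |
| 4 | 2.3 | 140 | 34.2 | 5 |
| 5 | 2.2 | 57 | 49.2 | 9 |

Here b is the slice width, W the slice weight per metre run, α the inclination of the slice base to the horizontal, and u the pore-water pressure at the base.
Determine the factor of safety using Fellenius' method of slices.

Ordinary method of slices: FS = Σ[c'·Δl_i + (W_i cosα_i − u_i·Δl_i)·tanφ'] / Σ W_i sinα_i, with Δl_i = b_i / cosα_i.
Slice 1: Δl = 2.8/cos0.7° = 2.800 m; N'_1 = 61·cos0.7° − 4·2.800 = 49.8; c'Δl = 19.60; W sinα = 0.7
Slice 2: Δl = 1.6/cos11.7° = 1.634 m; N'_2 = 81·cos11.7° − 7·1.634 = 67.9; c'Δl = 11.44; W sinα = 16.4
Slice 3: Δl = 2.2/cos21.5° = 2.365 m; N'_3 = 151·cos21.5° − 25·2.365 = 81.4; c'Δl = 16.55; W sinα = 55.3
Slice 4: Δl = 2.3/cos34.2° = 2.781 m; N'_4 = 140·cos34.2° − 5·2.781 = 101.9; c'Δl = 19.47; W sinα = 78.7
Slice 5: Δl = 2.2/cos49.2° = 3.367 m; N'_5 = 57·cos49.2° − 9·3.367 = 6.9; c'Δl = 23.57; W sinα = 43.1
Σc'Δl = 90.6 kN/m; ΣN' = 307.9 kN/m; ΣW sinα = 194.4 kN/m
Resisting = 90.6 + 307.9·tan28.4° = 90.6 + 166.5 = 257.1 kN/m
FS = 257.1 / 194.4 = 1.323

FS = 1.32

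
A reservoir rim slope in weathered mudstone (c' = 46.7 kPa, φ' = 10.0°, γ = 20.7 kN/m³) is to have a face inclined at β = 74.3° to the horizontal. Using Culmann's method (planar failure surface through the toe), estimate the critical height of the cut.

H_c = 15.11 m

Culmann's analysis gives the critical failure plane at α_cr = (β + φ')/2 = (74.3 + 10.0)/2 = 42.1°, and the critical height
H_c = (4c'/γ) · sinβ cosφ' / [1 − cos(β − φ')]
    = (4·46.7/20.7) · sin74.3°·cos10.0° / [1 − cos(64.3°)]
    = 9.024 · 0.9627·0.9848 / [1 − 0.4337]
    = 9.024 · 0.9481 / 0.5663
    = 15.11 m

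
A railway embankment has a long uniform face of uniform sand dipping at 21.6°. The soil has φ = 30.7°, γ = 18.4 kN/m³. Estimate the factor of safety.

FS = 1.50

For a dry cohesionless infinite slope the factor of safety is FS = tanφ / tanβ.
FS = tan30.7° / tan21.6° = 0.5938 / 0.3959 = 1.500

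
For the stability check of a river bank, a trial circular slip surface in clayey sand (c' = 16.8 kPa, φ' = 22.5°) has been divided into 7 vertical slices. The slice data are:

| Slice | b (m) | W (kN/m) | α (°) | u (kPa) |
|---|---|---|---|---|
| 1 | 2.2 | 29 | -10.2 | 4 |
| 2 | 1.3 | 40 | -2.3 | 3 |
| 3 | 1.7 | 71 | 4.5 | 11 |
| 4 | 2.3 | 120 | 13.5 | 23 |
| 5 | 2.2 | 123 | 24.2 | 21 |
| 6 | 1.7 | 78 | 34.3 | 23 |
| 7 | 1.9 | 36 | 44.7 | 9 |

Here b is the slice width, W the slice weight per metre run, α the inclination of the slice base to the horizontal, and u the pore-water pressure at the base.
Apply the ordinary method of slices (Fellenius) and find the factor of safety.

Ordinary method of slices: FS = Σ[c'·Δl_i + (W_i cosα_i − u_i·Δl_i)·tanφ'] / Σ W_i sinα_i, with Δl_i = b_i / cosα_i.
Slice 1: Δl = 2.2/cos(-10.2°) = 2.235 m; N'_1 = 29·cos(-10.2°) − 4·2.235 = 19.6; c'Δl = 37.55; W sinα = -5.1
Slice 2: Δl = 1.3/cos(-2.3°) = 1.301 m; N'_2 = 40·cos(-2.3°) − 3·1.301 = 36.1; c'Δl = 21.86; W sinα = -1.6
Slice 3: Δl = 1.7/cos4.5° = 1.705 m; N'_3 = 71·cos4.5° − 11·1.705 = 52.0; c'Δl = 28.65; W sinα = 5.6
Slice 4: Δl = 2.3/cos13.5° = 2.365 m; N'_4 = 120·cos13.5° − 23·2.365 = 62.3; c'Δl = 39.74; W sinα = 28.0
Slice 5: Δl = 2.2/cos24.2° = 2.412 m; N'_5 = 123·cos24.2° − 21·2.412 = 61.5; c'Δl = 40.52; W sinα = 50.4
Slice 6: Δl = 1.7/cos34.3° = 2.058 m; N'_6 = 78·cos34.3° − 23·2.058 = 17.1; c'Δl = 34.57; W sinα = 44.0
Slice 7: Δl = 1.9/cos44.7° = 2.673 m; N'_7 = 36·cos44.7° − 9·2.673 = 1.5; c'Δl = 44.91; W sinα = 25.3
Σc'Δl = 247.8 kN/m; ΣN' = 250.1 kN/m; ΣW sinα = 146.5 kN/m
Resisting = 247.8 + 250.1·tan22.5° = 247.8 + 103.6 = 351.4 kN/m
FS = 351.4 / 146.5 = 2.398

FS = 2.40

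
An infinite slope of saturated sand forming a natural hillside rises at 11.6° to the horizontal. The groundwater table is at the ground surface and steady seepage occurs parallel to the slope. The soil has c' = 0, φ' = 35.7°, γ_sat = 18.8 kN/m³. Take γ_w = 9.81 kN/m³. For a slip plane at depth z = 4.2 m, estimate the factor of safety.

FS = 1.67

With seepage parallel to the slope and the water table at the surface, the effective normal stress on the slip plane uses the buoyant unit weight γ' = γ_sat − γ_w while the driving shear stress uses γ_sat:
FS = [c' + γ' z cos²β tanφ'] / [γ_sat z sinβ cosβ]
(For c' = 0 this reduces to FS = (γ'/γ_sat)·tanφ'/tanβ.)
γ' = 18.8 − 9.81 = 8.99 kN/m³
Numerator = 0.0 + 8.99·4.2·cos²11.6°·tan35.7° = 0.0 + 8.99·4.2·0.9596·0.7186 = 26.035 kPa
Denominator = 18.8·4.2·sin11.6°·cos11.6° = 18.8·4.2·0.2011·0.9796 = 15.553 kPa
FS = 26.035 / 15.553 = 1.674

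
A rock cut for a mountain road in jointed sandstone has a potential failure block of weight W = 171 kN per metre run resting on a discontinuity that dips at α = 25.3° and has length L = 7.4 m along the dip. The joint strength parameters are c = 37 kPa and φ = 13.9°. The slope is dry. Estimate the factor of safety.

FS = 4.27

Resolving the block weight along and normal to the plane and applying the Mohr–Coulomb strength on the joint:
N' = W cosα = 171·cos25.3° = 154.6 kN/m
Driving force T = W sinα = 171·sin25.3° = 73.1 kN/m
Resisting force R = c·L + N'·tanφ = 37·7.4 + 154.6·tan13.9° = 273.8 + 38.3 = 312.1 kN/m
FS = R / T = 312.1 / 73.1 = 4.270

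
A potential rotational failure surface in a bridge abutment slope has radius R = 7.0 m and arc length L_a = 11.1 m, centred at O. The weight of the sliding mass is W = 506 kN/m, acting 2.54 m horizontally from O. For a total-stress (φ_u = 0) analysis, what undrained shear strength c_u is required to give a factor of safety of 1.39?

c_u = 23.0 kPa

FS = c_u·L_a·R / (W·d), so c_u = FS·W·d / (L_a·R).
c_u = 1.39·506·2.54 / (11.10·7.0) = 1786.5 / 77.70 = 22.99 kPa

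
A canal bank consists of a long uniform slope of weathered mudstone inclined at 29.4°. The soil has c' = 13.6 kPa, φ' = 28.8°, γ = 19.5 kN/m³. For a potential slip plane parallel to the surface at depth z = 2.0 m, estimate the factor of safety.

For an infinite slope with a slip plane parallel to the surface (no pore pressure): FS = [c' + γz cos²β tanφ'] / [γz sinβ cosβ].
γz = 19.5·2.0 = 39.00 kN/m²
Numerator = 13.6 + 39.00·cos²29.4°·tan28.8° = 13.6 + 39.00·0.7590·0.5498 = 29.874 kPa
Denominator = 39.00·sin29.4°·cos29.4° = 39.00·0.4909·0.8712 = 16.680 kPa
FS = 29.874 / 16.680 = 1.791

FS = 1.79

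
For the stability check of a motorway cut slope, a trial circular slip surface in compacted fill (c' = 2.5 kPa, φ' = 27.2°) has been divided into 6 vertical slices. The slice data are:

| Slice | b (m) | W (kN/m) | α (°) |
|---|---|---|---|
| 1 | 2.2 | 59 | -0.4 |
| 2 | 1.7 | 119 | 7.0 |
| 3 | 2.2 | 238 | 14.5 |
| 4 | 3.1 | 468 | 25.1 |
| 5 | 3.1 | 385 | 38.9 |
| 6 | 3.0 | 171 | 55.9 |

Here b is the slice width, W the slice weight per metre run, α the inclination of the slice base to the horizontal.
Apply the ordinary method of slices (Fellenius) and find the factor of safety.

FS = 1.03

Ordinary method of slices: FS = Σ[c'·Δl_i + (W_i cosα_i)·tanφ'] / Σ W_i sinα_i, with Δl_i = b_i / cosα_i.
Slice 1: Δl = 2.2/cos(-0.4°) = 2.200 m; N'_1 = 59·cos(-0.4°) = 59.0; c'Δl = 5.50; W sinα = -0.4
Slice 2: Δl = 1.7/cos7.0° = 1.713 m; N'_2 = 119·cos7.0° = 118.1; c'Δl = 4.28; W sinα = 14.5
Slice 3: Δl = 2.2/cos14.5° = 2.272 m; N'_3 = 238·cos14.5° = 230.4; c'Δl = 5.68; W sinα = 59.6
Slice 4: Δl = 3.1/cos25.1° = 3.423 m; N'_4 = 468·cos25.1° = 423.8; c'Δl = 8.56; W sinα = 198.5
Slice 5: Δl = 3.1/cos38.9° = 3.983 m; N'_5 = 385·cos38.9° = 299.6; c'Δl = 9.96; W sinα = 241.8
Slice 6: Δl = 3.0/cos55.9° = 5.351 m; N'_6 = 171·cos55.9° = 95.9; c'Δl = 13.38; W sinα = 141.6
Σc'Δl = 47.4 kN/m; ΣN' = 1226.8 kN/m; ΣW sinα = 655.6 kN/m
Resisting = 47.4 + 1226.8·tan27.2° = 47.4 + 630.5 = 677.9 kN/m
FS = 677.9 / 655.6 = 1.034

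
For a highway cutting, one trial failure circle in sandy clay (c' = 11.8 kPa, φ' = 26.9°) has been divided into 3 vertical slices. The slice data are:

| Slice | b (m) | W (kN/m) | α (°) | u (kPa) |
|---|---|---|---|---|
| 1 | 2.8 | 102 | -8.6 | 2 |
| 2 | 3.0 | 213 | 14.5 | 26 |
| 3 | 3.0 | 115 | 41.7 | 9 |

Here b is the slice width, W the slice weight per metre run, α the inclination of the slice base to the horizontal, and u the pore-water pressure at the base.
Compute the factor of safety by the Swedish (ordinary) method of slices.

Ordinary method of slices: FS = Σ[c'·Δl_i + (W_i cosα_i − u_i·Δl_i)·tanφ'] / Σ W_i sinα_i, with Δl_i = b_i / cosα_i.
Slice 1: Δl = 2.8/cos(-8.6°) = 2.832 m; N'_1 = 102·cos(-8.6°) − 2·2.832 = 95.2; c'Δl = 33.42; W sinα = -15.3
Slice 2: Δl = 3.0/cos14.5° = 3.099 m; N'_2 = 213·cos14.5° − 26·3.099 = 125.6; c'Δl = 36.56; W sinα = 53.3
Slice 3: Δl = 3.0/cos41.7° = 4.018 m; N'_3 = 115·cos41.7° − 9·4.018 = 49.7; c'Δl = 47.41; W sinα = 76.5
Σc'Δl = 117.4 kN/m; ΣN' = 270.5 kN/m; ΣW sinα = 114.6 kN/m
Resisting = 117.4 + 270.5·tan26.9° = 117.4 + 137.3 = 254.6 kN/m
FS = 254.6 / 114.6 = 2.222

FS = 2.22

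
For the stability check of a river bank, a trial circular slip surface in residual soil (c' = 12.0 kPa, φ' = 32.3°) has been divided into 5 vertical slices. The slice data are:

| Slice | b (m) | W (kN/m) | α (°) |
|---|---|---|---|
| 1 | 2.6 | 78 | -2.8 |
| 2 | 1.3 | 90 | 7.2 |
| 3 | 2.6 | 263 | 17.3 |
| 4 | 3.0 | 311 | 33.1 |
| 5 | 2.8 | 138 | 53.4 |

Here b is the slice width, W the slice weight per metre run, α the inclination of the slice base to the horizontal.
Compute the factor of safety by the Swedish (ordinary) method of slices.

FS = 1.80

Ordinary method of slices: FS = Σ[c'·Δl_i + (W_i cosα_i)·tanφ'] / Σ W_i sinα_i, with Δl_i = b_i / cosα_i.
Slice 1: Δl = 2.6/cos(-2.8°) = 2.603 m; N'_1 = 78·cos(-2.8°) = 77.9; c'Δl = 31.24; W sinα = -3.8
Slice 2: Δl = 1.3/cos7.2° = 1.310 m; N'_2 = 90·cos7.2° = 89.3; c'Δl = 15.72; W sinα = 11.3
Slice 3: Δl = 2.6/cos17.3° = 2.723 m; N'_3 = 263·cos17.3° = 251.1; c'Δl = 32.68; W sinα = 78.2
Slice 4: Δl = 3.0/cos33.1° = 3.581 m; N'_4 = 311·cos33.1° = 260.5; c'Δl = 42.97; W sinα = 169.8
Slice 5: Δl = 2.8/cos53.4° = 4.696 m; N'_5 = 138·cos53.4° = 82.3; c'Δl = 56.35; W sinα = 110.8
Σc'Δl = 179.0 kN/m; ΣN' = 761.1 kN/m; ΣW sinα = 366.3 kN/m
Resisting = 179.0 + 761.1·tan32.3° = 179.0 + 481.2 = 660.1 kN/m
FS = 660.1 / 366.3 = 1.802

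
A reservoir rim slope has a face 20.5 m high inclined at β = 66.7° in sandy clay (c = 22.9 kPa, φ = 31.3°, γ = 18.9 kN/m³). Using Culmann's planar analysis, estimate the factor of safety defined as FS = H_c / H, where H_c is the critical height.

H_c = (4c/γ) · sinβ cosφ / [1 − cos(β − φ)]
    = (4·22.9/18.9) · sin66.7°·cos31.3° / [1 − cos35.4°]
    = 4.847 · 0.7848 / 0.1849 = 20.57 m
FS = H_c / H = 20.57 / 20.5 = 1.004

FS = 1.00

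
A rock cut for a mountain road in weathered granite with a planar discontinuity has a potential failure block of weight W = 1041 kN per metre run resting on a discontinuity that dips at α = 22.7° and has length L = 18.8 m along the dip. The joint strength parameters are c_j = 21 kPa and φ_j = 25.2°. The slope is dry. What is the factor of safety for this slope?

Resolving the block weight along and normal to the plane and applying the Mohr–Coulomb strength on the joint:
N' = W cosα = 1041·cos22.7° = 960.4 kN/m
Driving force T = W sinα = 1041·sin22.7° = 401.7 kN/m
Resisting force R = c_j·L + N'·tanφ_j = 21·18.8 + 960.4·tan25.2° = 394.8 + 451.9 = 846.7 kN/m
FS = R / T = 846.7 / 401.7 = 2.108

FS = 2.11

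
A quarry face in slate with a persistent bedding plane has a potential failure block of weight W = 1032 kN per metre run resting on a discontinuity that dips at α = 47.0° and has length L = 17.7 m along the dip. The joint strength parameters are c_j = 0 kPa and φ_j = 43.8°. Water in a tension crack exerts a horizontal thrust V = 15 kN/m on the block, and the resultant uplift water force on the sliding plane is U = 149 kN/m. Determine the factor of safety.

Resolving the block weight along and normal to the plane and applying the Mohr–Coulomb strength on the joint:
N' = W cosα − U − V sinα = 1032·cos47.0° − 149 − 15·sin47.0° = 543.9 kN/m
Driving force T = W sinα + V cosα = 1032·sin47.0° + 15·cos47.0° = 765.0 kN/m
Resisting force R = c_j·L + N'·tanφ_j = 0·17.7 + 543.9·tan43.8° = 0.0 + 521.5 = 521.5 kN/m
FS = R / T = 521.5 / 765.0 = 0.682

FS = 0.68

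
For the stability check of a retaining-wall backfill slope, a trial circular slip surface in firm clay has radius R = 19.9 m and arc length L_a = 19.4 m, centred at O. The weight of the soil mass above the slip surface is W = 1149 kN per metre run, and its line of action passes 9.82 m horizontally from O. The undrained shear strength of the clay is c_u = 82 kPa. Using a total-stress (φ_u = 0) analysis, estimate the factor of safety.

FS = 2.81

Taking moments about the centre O, the resisting moment is provided by the undrained shear strength acting along the arc:
M_R = c_u·L_a·R = 82·19.40·19.9 = 31656.9 kN·m/m
M_D = W·d = 1149·9.82 = 11283.2 kN·m/m
FS = M_R / M_D = 31656.9 / 11283.2 = 2.806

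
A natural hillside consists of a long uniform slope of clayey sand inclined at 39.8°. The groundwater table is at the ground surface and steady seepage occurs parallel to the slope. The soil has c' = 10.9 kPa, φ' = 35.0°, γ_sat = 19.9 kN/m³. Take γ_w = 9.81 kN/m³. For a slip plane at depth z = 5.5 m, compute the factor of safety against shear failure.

FS = 0.63

With seepage parallel to the slope and the water table at the surface, the effective normal stress on the slip plane uses the buoyant unit weight γ' = γ_sat − γ_w while the driving shear stress uses γ_sat:
FS = [c' + γ' z cos²β tanφ'] / [γ_sat z sinβ cosβ]
γ' = 19.9 − 9.81 = 10.09 kN/m³
Numerator = 10.9 + 10.09·5.5·cos²39.8°·tan35.0° = 10.9 + 10.09·5.5·0.5903·0.7002 = 33.836 kPa
Denominator = 19.9·5.5·sin39.8°·cos39.8° = 19.9·5.5·0.6401·0.7683 = 53.826 kPa
FS = 33.836 / 53.826 = 0.629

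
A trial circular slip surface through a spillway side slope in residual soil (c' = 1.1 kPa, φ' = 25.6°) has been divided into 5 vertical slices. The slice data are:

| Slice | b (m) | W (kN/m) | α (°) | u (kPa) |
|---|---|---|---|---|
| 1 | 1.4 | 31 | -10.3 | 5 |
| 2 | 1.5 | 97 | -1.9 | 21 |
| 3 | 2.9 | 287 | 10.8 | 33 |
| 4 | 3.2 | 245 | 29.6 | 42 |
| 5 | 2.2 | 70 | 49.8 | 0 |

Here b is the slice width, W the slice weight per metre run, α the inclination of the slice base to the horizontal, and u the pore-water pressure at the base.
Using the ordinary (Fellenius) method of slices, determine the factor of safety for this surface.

FS = 0.89

Ordinary method of slices: FS = Σ[c'·Δl_i + (W_i cosα_i − u_i·Δl_i)·tanφ'] / Σ W_i sinα_i, with Δl_i = b_i / cosα_i.
Slice 1: Δl = 1.4/cos(-10.3°) = 1.423 m; N'_1 = 31·cos(-10.3°) − 5·1.423 = 23.4; c'Δl = 1.57; W sinα = -5.5
Slice 2: Δl = 1.5/cos(-1.9°) = 1.501 m; N'_2 = 97·cos(-1.9°) − 21·1.501 = 65.4; c'Δl = 1.65; W sinα = -3.2
Slice 3: Δl = 2.9/cos10.8° = 2.952 m; N'_3 = 287·cos10.8° − 33·2.952 = 184.5; c'Δl = 3.25; W sinα = 53.8
Slice 4: Δl = 3.2/cos29.6° = 3.680 m; N'_4 = 245·cos29.6° − 42·3.680 = 58.5; c'Δl = 4.05; W sinα = 121.0
Slice 5: Δl = 2.2/cos49.8° = 3.408 m; N'_5 = 70·cos49.8° − 0·3.408 = 45.2; c'Δl = 3.75; W sinα = 53.5
Σc'Δl = 14.3 kN/m; ΣN' = 376.9 kN/m; ΣW sinα = 219.5 kN/m
Resisting = 14.3 + 376.9·tan25.6° = 14.3 + 180.6 = 194.9 kN/m
FS = 194.9 / 219.5 = 0.888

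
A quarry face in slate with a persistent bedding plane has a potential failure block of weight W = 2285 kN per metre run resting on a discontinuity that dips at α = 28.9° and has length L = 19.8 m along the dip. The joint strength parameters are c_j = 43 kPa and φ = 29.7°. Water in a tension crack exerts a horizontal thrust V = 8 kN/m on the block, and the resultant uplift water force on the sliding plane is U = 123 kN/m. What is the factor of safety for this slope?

FS = 1.73

Resolving the block weight along and normal to the plane and applying the Mohr–Coulomb strength on the joint:
N' = W cosα − U − V sinα = 2285·cos28.9° − 123 − 8·sin28.9° = 1873.6 kN/m
Driving force T = W sinα + V cosα = 2285·sin28.9° + 8·cos28.9° = 1111.3 kN/m
Resisting force R = c_j·L + N'·tanφ = 43·19.8 + 1873.6·tan29.7° = 851.4 + 1068.7 = 1920.1 kN/m
FS = R / T = 1920.1 / 1111.3 = 1.728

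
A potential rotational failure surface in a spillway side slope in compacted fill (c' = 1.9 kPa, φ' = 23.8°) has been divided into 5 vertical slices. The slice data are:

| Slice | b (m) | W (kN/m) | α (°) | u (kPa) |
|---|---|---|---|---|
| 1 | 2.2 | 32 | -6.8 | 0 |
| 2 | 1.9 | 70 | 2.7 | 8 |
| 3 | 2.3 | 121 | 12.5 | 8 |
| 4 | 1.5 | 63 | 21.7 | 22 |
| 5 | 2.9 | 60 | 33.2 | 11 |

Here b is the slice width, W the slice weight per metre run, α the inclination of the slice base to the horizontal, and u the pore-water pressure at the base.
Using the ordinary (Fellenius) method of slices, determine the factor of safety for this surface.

FS = 1.46

Ordinary method of slices: FS = Σ[c'·Δl_i + (W_i cosα_i − u_i·Δl_i)·tanφ'] / Σ W_i sinα_i, with Δl_i = b_i / cosα_i.
Slice 1: Δl = 2.2/cos(-6.8°) = 2.216 m; N'_1 = 32·cos(-6.8°) − 0·2.216 = 31.8; c'Δl = 4.21; W sinα = -3.8
Slice 2: Δl = 1.9/cos2.7° = 1.902 m; N'_2 = 70·cos2.7° − 8·1.902 = 54.7; c'Δl = 3.61; W sinα = 3.3
Slice 3: Δl = 2.3/cos12.5° = 2.356 m; N'_3 = 121·cos12.5° − 8·2.356 = 99.3; c'Δl = 4.48; W sinα = 26.2
Slice 4: Δl = 1.5/cos21.7° = 1.614 m; N'_4 = 63·cos21.7° − 22·1.614 = 23.0; c'Δl = 3.07; W sinα = 23.3
Slice 5: Δl = 2.9/cos33.2° = 3.466 m; N'_5 = 60·cos33.2° − 11·3.466 = 12.1; c'Δl = 6.58; W sinα = 32.9
Σc'Δl = 22.0 kN/m; ΣN' = 220.9 kN/m; ΣW sinα = 81.8 kN/m
Resisting = 22.0 + 220.9·tan23.8° = 22.0 + 97.4 = 119.4 kN/m
FS = 119.4 / 81.8 = 1.458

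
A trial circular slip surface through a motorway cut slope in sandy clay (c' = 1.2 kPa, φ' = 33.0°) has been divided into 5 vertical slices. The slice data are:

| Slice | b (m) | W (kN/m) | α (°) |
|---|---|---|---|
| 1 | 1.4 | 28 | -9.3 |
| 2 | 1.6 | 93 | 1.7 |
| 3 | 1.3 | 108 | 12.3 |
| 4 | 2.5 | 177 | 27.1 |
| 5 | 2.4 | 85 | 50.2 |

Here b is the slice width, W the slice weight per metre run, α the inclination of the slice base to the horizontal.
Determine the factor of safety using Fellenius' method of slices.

Ordinary method of slices: FS = Σ[c'·Δl_i + (W_i cosα_i)·tanφ'] / Σ W_i sinα_i, with Δl_i = b_i / cosα_i.
Slice 1: Δl = 1.4/cos(-9.3°) = 1.419 m; N'_1 = 28·cos(-9.3°) = 27.6; c'Δl = 1.70; W sinα = -4.5
Slice 2: Δl = 1.6/cos1.7° = 1.601 m; N'_2 = 93·cos1.7° = 93.0; c'Δl = 1.92; W sinα = 2.8
Slice 3: Δl = 1.3/cos12.3° = 1.331 m; N'_3 = 108·cos12.3° = 105.5; c'Δl = 1.60; W sinα = 23.0
Slice 4: Δl = 2.5/cos27.1° = 2.808 m; N'_4 = 177·cos27.1° = 157.6; c'Δl = 3.37; W sinα = 80.6
Slice 5: Δl = 2.4/cos50.2° = 3.749 m; N'_5 = 85·cos50.2° = 54.4; c'Δl = 4.50; W sinα = 65.3
Σc'Δl = 13.1 kN/m; ΣN' = 438.1 kN/m; ΣW sinα = 167.2 kN/m
Resisting = 13.1 + 438.1·tan33.0° = 13.1 + 284.5 = 297.6 kN/m
FS = 297.6 / 167.2 = 1.780

FS = 1.78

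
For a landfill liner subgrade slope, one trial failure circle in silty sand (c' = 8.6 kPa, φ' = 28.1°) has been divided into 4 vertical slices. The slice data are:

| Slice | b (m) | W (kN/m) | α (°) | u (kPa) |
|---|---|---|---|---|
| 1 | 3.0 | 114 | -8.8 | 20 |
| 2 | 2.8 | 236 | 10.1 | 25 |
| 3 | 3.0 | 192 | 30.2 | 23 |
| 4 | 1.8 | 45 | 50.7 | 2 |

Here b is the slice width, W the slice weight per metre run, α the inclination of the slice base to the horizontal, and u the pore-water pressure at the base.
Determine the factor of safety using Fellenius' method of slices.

Ordinary method of slices: FS = Σ[c'·Δl_i + (W_i cosα_i − u_i·Δl_i)·tanφ'] / Σ W_i sinα_i, with Δl_i = b_i / cosα_i.
Slice 1: Δl = 3.0/cos(-8.8°) = 3.036 m; N'_1 = 114·cos(-8.8°) − 20·3.036 = 51.9; c'Δl = 26.11; W sinα = -17.4
Slice 2: Δl = 2.8/cos10.1° = 2.844 m; N'_2 = 236·cos10.1° − 25·2.844 = 161.2; c'Δl = 24.46; W sinα = 41.4
Slice 3: Δl = 3.0/cos30.2° = 3.471 m; N'_3 = 192·cos30.2° − 23·3.471 = 86.1; c'Δl = 29.85; W sinα = 96.6
Slice 4: Δl = 1.8/cos50.7° = 2.842 m; N'_4 = 45·cos50.7° − 2·2.842 = 22.8; c'Δl = 24.44; W sinα = 34.8
Σc'Δl = 104.9 kN/m; ΣN' = 322.1 kN/m; ΣW sinα = 155.3 kN/m
Resisting = 104.9 + 322.1·tan28.1° = 104.9 + 172.0 = 276.8 kN/m
FS = 276.8 / 155.3 = 1.782

FS = 1.78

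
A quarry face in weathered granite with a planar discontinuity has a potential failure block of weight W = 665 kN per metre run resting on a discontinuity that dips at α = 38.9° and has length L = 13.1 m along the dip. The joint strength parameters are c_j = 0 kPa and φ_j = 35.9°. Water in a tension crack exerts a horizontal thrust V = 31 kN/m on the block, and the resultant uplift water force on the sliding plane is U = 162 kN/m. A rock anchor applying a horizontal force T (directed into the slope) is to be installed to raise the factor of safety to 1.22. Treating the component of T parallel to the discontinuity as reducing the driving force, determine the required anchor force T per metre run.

T = 211 kN/m

Resolving forces along and normal to the sliding plane, with the horizontal anchor force T adding T·sinα to the effective normal force and T·cosα acting up the plane against the driving force:
FS = [c_jL + (W cosα − U − V sinα + T sinα) tanφ_j] / [W sinα + V cosα − T cosα]
Without the anchor: N' = 336.1 kN/m, driving T_d = 441.7 kN/m, resisting R = 0·13.1 + 336.1·tan35.9° = 243.3 kN/m, FS = 0.55.
Setting FS = 1.22 and solving for T:
1.22·(441.7 − T cos38.9°) = 243.3 + T sin38.9°·tan35.9°
T·(sin38.9°·tan35.9° + 1.22·cos38.9°) = 1.22·441.7 − 243.3
T·(0.6280·0.7239 + 1.22·0.7782) = 538.9 − 243.3 = 295.6
T·1.4040 = 295.6
T = 210.6 kN/m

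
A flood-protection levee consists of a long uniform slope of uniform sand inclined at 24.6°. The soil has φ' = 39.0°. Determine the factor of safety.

For a dry cohesionless infinite slope the factor of safety is FS = tanφ' / tanβ.
FS = tan39.0° / tan24.6° = 0.8098 / 0.4578 = 1.769

FS = 1.77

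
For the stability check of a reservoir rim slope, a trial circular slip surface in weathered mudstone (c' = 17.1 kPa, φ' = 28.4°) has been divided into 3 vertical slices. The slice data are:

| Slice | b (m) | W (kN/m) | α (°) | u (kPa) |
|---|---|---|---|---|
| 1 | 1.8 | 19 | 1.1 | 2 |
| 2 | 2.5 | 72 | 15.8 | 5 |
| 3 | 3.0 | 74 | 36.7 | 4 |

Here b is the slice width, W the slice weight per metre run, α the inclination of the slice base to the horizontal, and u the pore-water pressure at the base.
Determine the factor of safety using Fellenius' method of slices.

Ordinary method of slices: FS = Σ[c'·Δl_i + (W_i cosα_i − u_i·Δl_i)·tanφ'] / Σ W_i sinα_i, with Δl_i = b_i / cosα_i.
Slice 1: Δl = 1.8/cos1.1° = 1.800 m; N'_1 = 19·cos1.1° − 2·1.800 = 15.4; c'Δl = 30.79; W sinα = 0.4
Slice 2: Δl = 2.5/cos15.8° = 2.598 m; N'_2 = 72·cos15.8° − 5·2.598 = 56.3; c'Δl = 44.43; W sinα = 19.6
Slice 3: Δl = 3.0/cos36.7° = 3.742 m; N'_3 = 74·cos36.7° − 4·3.742 = 44.4; c'Δl = 63.98; W sinα = 44.2
Σc'Δl = 139.2 kN/m; ΣN' = 116.0 kN/m; ΣW sinα = 64.2 kN/m
Resisting = 139.2 + 116.0·tan28.4° = 139.2 + 62.7 = 201.9 kN/m
FS = 201.9 / 64.2 = 3.146

FS = 3.15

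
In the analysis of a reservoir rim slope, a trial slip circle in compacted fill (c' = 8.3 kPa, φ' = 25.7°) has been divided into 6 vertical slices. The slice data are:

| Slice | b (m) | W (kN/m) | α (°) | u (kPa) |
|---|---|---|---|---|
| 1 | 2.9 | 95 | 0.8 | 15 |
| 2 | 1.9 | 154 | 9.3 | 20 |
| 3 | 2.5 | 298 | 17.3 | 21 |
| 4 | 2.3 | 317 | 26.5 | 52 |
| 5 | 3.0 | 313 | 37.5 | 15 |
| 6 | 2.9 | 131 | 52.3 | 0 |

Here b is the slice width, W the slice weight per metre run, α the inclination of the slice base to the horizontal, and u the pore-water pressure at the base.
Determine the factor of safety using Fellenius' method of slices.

FS = 0.99

Ordinary method of slices: FS = Σ[c'·Δl_i + (W_i cosα_i − u_i·Δl_i)·tanφ'] / Σ W_i sinα_i, with Δl_i = b_i / cosα_i.
Slice 1: Δl = 2.9/cos0.8° = 2.900 m; N'_1 = 95·cos0.8° − 15·2.900 = 51.5; c'Δl = 24.07; W sinα = 1.3
Slice 2: Δl = 1.9/cos9.3° = 1.925 m; N'_2 = 154·cos9.3° − 20·1.925 = 113.5; c'Δl = 15.98; W sinα = 24.9
Slice 3: Δl = 2.5/cos17.3° = 2.618 m; N'_3 = 298·cos17.3° − 21·2.618 = 229.5; c'Δl = 21.73; W sinα = 88.6
Slice 4: Δl = 2.3/cos26.5° = 2.570 m; N'_4 = 317·cos26.5° − 52·2.570 = 150.1; c'Δl = 21.33; W sinα = 141.4
Slice 5: Δl = 3.0/cos37.5° = 3.781 m; N'_5 = 313·cos37.5° − 15·3.781 = 191.6; c'Δl = 31.39; W sinα = 190.5
Slice 6: Δl = 2.9/cos52.3° = 4.742 m; N'_6 = 131·cos52.3° − 0·4.742 = 80.1; c'Δl = 39.36; W sinα = 103.7
Σc'Δl = 153.9 kN/m; ΣN' = 816.2 kN/m; ΣW sinα = 550.5 kN/m
Resisting = 153.9 + 816.2·tan25.7° = 153.9 + 392.8 = 546.7 kN/m
FS = 546.7 / 550.5 = 0.993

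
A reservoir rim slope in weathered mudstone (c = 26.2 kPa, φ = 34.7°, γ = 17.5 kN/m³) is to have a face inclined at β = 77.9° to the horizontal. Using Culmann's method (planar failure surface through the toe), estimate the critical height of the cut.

Culmann's analysis gives the critical failure plane at α_cr = (β + φ)/2 = (77.9 + 34.7)/2 = 56.3°, and the critical height
H_c = (4c/γ) · sinβ cosφ / [1 − cos(β − φ)]
    = (4·26.2/17.5) · sin77.9°·cos34.7° / [1 − cos(43.2°)]
    = 5.989 · 0.9778·0.8221 / [1 − 0.7290]
    = 5.989 · 0.8039 / 0.2710
    = 17.76 m

H_c = 17.76 m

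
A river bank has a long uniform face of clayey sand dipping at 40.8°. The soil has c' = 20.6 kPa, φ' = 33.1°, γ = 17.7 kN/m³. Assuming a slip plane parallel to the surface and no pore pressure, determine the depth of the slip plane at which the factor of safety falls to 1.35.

Setting FS = 1.35 in FS = [c' + γz cos²β tanφ'] / [γz sinβ cosβ] and solving for z:
z = c' / [γ cosβ (FS·sinβ − cosβ·tanφ')]
  = 20.6 / [17.7·cos40.8°·(1.35·sin40.8° − cos40.8°·tan33.1°)]
  = 20.6 / [17.7·0.7570·(1.35·0.6534 − 0.7570·0.6519)]
  = 20.6 / 5.2073 = 3.956 m

z = 3.96 m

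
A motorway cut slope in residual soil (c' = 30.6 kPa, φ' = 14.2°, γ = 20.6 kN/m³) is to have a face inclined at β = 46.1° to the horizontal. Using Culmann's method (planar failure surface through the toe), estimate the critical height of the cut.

H_c = 27.48 m

Culmann's analysis gives the critical failure plane at α_cr = (β + φ')/2 = (46.1 + 14.2)/2 = 30.1°, and the critical height
H_c = (4c'/γ) · sinβ cosφ' / [1 − cos(β − φ')]
    = (4·30.6/20.6) · sin46.1°·cos14.2° / [1 − cos(31.9°)]
    = 5.942 · 0.7206·0.9694 / [1 − 0.8490]
    = 5.942 · 0.6985 / 0.1510
    = 27.48 m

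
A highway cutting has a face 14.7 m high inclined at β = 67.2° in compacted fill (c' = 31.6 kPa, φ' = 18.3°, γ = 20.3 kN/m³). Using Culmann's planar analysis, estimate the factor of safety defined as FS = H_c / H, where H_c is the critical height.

H_c = (4c'/γ) · sinβ cosφ' / [1 − cos(β − φ')]
    = (4·31.6/20.3) · sin67.2°·cos18.3° / [1 − cos48.9°]
    = 6.227 · 0.8752 / 0.3426 = 15.91 m
FS = H_c / H = 15.91 / 14.7 = 1.082

FS = 1.08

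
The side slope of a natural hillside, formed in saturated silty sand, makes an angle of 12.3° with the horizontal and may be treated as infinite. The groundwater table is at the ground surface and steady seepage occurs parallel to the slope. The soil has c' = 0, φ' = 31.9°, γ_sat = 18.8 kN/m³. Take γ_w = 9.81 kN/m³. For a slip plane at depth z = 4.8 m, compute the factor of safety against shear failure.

FS = 1.37

With seepage parallel to the slope and the water table at the surface, the effective normal stress on the slip plane uses the buoyant unit weight γ' = γ_sat − γ_w while the driving shear stress uses γ_sat:
FS = [c' + γ' z cos²β tanφ'] / [γ_sat z sinβ cosβ]
(For c' = 0 this reduces to FS = (γ'/γ_sat)·tanφ'/tanβ.)
γ' = 18.8 − 9.81 = 8.99 kN/m³
Numerator = 0.0 + 8.99·4.8·cos²12.3°·tan31.9° = 0.0 + 8.99·4.8·0.9546·0.6224 = 25.641 kPa
Denominator = 18.8·4.8·sin12.3°·cos12.3° = 18.8·4.8·0.2130·0.9770 = 18.783 kPa
FS = 25.641 / 18.783 = 1.365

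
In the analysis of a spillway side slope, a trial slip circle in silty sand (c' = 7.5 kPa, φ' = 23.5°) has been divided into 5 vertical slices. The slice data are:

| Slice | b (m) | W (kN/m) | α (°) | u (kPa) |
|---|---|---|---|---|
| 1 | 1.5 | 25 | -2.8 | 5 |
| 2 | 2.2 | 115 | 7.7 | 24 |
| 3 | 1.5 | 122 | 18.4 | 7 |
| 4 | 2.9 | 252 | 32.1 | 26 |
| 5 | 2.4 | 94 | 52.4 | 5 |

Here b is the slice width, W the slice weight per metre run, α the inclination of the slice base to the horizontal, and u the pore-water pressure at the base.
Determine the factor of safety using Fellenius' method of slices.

Ordinary method of slices: FS = Σ[c'·Δl_i + (W_i cosα_i − u_i·Δl_i)·tanφ'] / Σ W_i sinα_i, with Δl_i = b_i / cosα_i.
Slice 1: Δl = 1.5/cos(-2.8°) = 1.502 m; N'_1 = 25·cos(-2.8°) − 5·1.502 = 17.5; c'Δl = 11.26; W sinα = -1.2
Slice 2: Δl = 2.2/cos7.7° = 2.220 m; N'_2 = 115·cos7.7° − 24·2.220 = 60.7; c'Δl = 16.65; W sinα = 15.4
Slice 3: Δl = 1.5/cos18.4° = 1.581 m; N'_3 = 122·cos18.4° − 7·1.581 = 104.7; c'Δl = 11.86; W sinα = 38.5
Slice 4: Δl = 2.9/cos32.1° = 3.423 m; N'_4 = 252·cos32.1° − 26·3.423 = 124.5; c'Δl = 25.68; W sinα = 133.9
Slice 5: Δl = 2.4/cos52.4° = 3.933 m; N'_5 = 94·cos52.4° − 5·3.933 = 37.7; c'Δl = 29.50; W sinα = 74.5
Σc'Δl = 94.9 kN/m; ΣN' = 345.0 kN/m; ΣW sinα = 261.1 kN/m
Resisting = 94.9 + 345.0·tan23.5° = 94.9 + 150.0 = 245.0 kN/m
FS = 245.0 / 261.1 = 0.938

FS = 0.94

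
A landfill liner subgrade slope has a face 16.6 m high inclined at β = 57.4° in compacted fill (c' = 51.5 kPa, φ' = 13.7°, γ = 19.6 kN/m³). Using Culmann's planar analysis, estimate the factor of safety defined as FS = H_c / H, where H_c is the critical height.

H_c = (4c'/γ) · sinβ cosφ' / [1 − cos(β − φ')]
    = (4·51.5/19.6) · sin57.4°·cos13.7° / [1 − cos43.7°]
    = 10.510 · 0.8185 / 0.2770 = 31.05 m
FS = H_c / H = 31.05 / 16.6 = 1.871

FS = 1.87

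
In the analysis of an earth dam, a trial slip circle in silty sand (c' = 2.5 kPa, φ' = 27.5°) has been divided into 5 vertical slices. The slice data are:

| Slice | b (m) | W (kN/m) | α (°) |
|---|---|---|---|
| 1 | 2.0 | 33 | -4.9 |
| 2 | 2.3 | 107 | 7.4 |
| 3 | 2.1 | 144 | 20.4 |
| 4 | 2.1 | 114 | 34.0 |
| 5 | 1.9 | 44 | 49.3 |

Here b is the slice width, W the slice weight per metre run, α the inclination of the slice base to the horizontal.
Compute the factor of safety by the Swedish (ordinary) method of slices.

Ordinary method of slices: FS = Σ[c'·Δl_i + (W_i cosα_i)·tanφ'] / Σ W_i sinα_i, with Δl_i = b_i / cosα_i.
Slice 1: Δl = 2.0/cos(-4.9°) = 2.007 m; N'_1 = 33·cos(-4.9°) = 32.9; c'Δl = 5.02; W sinα = -2.8
Slice 2: Δl = 2.3/cos7.4° = 2.319 m; N'_2 = 107·cos7.4° = 106.1; c'Δl = 5.80; W sinα = 13.8
Slice 3: Δl = 2.1/cos20.4° = 2.241 m; N'_3 = 144·cos20.4° = 135.0; c'Δl = 5.60; W sinα = 50.2
Slice 4: Δl = 2.1/cos34.0° = 2.533 m; N'_4 = 114·cos34.0° = 94.5; c'Δl = 6.33; W sinα = 63.7
Slice 5: Δl = 1.9/cos49.3° = 2.914 m; N'_5 = 44·cos49.3° = 28.7; c'Δl = 7.28; W sinα = 33.4
Σc'Δl = 30.0 kN/m; ΣN' = 397.2 kN/m; ΣW sinα = 158.3 kN/m
Resisting = 30.0 + 397.2·tan27.5° = 30.0 + 206.7 = 236.8 kN/m
FS = 236.8 / 158.3 = 1.496

FS = 1.50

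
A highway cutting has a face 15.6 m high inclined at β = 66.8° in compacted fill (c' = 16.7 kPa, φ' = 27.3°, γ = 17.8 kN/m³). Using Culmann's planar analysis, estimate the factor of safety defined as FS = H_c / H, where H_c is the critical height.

FS = 0.86

H_c = (4c'/γ) · sinβ cosφ' / [1 − cos(β − φ')]
    = (4·16.7/17.8) · sin66.8°·cos27.3° / [1 − cos39.5°]
    = 3.753 · 0.8168 / 0.2284 = 13.42 m
FS = H_c / H = 13.42 / 15.6 = 0.860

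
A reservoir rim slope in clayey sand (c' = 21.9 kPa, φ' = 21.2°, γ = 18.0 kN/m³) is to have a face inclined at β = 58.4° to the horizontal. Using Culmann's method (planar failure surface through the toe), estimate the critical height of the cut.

H_c = 18.99 m

Culmann's analysis gives the critical failure plane at α_cr = (β + φ')/2 = (58.4 + 21.2)/2 = 39.8°, and the critical height
H_c = (4c'/γ) · sinβ cosφ' / [1 − cos(β − φ')]
    = (4·21.9/18.0) · sin58.4°·cos21.2° / [1 − cos(37.2°)]
    = 4.867 · 0.8517·0.9323 / [1 − 0.7965]
    = 4.867 · 0.7941 / 0.2035
    = 18.99 m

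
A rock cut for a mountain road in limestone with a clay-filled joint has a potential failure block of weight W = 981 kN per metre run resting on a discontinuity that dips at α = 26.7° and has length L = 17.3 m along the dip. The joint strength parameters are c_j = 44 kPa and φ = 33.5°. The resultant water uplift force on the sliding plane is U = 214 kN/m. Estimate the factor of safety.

FS = 2.72

Resolving the block weight along and normal to the plane and applying the Mohr–Coulomb strength on the joint:
N' = W cosα − U = 981·cos26.7° − 214 = 662.4 kN/m
Driving force T = W sinα = 981·sin26.7° = 440.8 kN/m
Resisting force R = c_j·L + N'·tanφ = 44·17.3 + 662.4·tan33.5° = 761.2 + 438.4 = 1199.6 kN/m
FS = R / T = 1199.6 / 440.8 = 2.722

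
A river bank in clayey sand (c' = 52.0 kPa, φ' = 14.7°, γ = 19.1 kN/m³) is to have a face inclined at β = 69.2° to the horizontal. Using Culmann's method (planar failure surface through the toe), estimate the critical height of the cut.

H_c = 23.48 m

Culmann's analysis gives the critical failure plane at α_cr = (β + φ')/2 = (69.2 + 14.7)/2 = 42.0°, and the critical height
H_c = (4c'/γ) · sinβ cosφ' / [1 − cos(β − φ')]
    = (4·52.0/19.1) · sin69.2°·cos14.7° / [1 − cos(54.5°)]
    = 10.890 · 0.9348·0.9673 / [1 − 0.5807]
    = 10.890 · 0.9042 / 0.4193
    = 23.48 m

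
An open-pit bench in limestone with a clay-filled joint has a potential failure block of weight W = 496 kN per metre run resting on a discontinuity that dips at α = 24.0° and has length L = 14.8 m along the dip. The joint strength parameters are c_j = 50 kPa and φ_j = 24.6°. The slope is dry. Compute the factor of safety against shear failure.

FS = 4.70

Resolving the block weight along and normal to the plane and applying the Mohr–Coulomb strength on the joint:
N' = W cosα = 496·cos24.0° = 453.1 kN/m
Driving force T = W sinα = 496·sin24.0° = 201.7 kN/m
Resisting force R = c_j·L + N'·tanφ_j = 50·14.8 + 453.1·tan24.6° = 740.0 + 207.5 = 947.5 kN/m
FS = R / T = 947.5 / 201.7 = 4.696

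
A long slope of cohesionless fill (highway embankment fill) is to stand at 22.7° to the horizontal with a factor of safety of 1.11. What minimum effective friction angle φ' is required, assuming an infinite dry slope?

FS = tanφ'/tanβ ⇒ tanφ' = FS · tanβ = 1.11 · tan22.7° = 0.4643
φ' = arctan(0.4643) = 24.91°

φ' = 24.9°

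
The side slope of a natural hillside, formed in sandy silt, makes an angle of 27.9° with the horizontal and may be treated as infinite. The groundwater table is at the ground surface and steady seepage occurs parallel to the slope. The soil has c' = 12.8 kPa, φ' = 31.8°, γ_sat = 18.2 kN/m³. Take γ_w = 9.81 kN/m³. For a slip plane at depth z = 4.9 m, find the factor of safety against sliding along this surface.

FS = 0.89

With seepage parallel to the slope and the water table at the surface, the effective normal stress on the slip plane uses the buoyant unit weight γ' = γ_sat − γ_w while the driving shear stress uses γ_sat:
FS = [c' + γ' z cos²β tanφ'] / [γ_sat z sinβ cosβ]
γ' = 18.2 − 9.81 = 8.39 kN/m³
Numerator = 12.8 + 8.39·4.9·cos²27.9°·tan31.8° = 12.8 + 8.39·4.9·0.7810·0.6200 = 32.709 kPa
Denominator = 18.2·4.9·sin27.9°·cos27.9° = 18.2·4.9·0.4679·0.8838 = 36.880 kPa
FS = 32.709 / 36.880 = 0.887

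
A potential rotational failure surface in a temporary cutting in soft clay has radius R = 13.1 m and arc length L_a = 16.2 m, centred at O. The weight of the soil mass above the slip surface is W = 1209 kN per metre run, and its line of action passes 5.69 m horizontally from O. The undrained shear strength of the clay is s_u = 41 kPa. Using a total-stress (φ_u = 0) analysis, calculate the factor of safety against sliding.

FS = 1.26

Taking moments about the centre O, the resisting moment is provided by the undrained shear strength acting along the arc:
M_R = s_u·L_a·R = 41·16.20·13.1 = 8701.0 kN·m/m
M_D = W·d = 1209·5.69 = 6879.2 kN·m/m
FS = M_R / M_D = 8701.0 / 6879.2 = 1.265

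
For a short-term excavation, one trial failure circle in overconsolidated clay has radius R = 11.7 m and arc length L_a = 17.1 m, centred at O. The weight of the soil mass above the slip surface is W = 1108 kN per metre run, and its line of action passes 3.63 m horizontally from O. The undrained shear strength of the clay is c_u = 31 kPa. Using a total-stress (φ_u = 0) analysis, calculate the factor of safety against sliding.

Taking moments about the centre O, the resisting moment is provided by the undrained shear strength acting along the arc:
M_R = c_u·L_a·R = 31·17.10·11.7 = 6202.2 kN·m/m
M_D = W·d = 1108·3.63 = 4022.0 kN·m/m
FS = M_R / M_D = 6202.2 / 4022.0 = 1.542

FS = 1.54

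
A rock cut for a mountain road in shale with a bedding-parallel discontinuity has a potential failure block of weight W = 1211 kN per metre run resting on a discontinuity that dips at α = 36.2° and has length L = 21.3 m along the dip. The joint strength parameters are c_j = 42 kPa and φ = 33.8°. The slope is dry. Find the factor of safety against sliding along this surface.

FS = 2.17

Resolving the block weight along and normal to the plane and applying the Mohr–Coulomb strength on the joint:
N' = W cosα = 1211·cos36.2° = 977.2 kN/m
Driving force T = W sinα = 1211·sin36.2° = 715.2 kN/m
Resisting force R = c_j·L + N'·tanφ = 42·21.3 + 977.2·tan33.8° = 894.6 + 654.2 = 1548.8 kN/m
FS = R / T = 1548.8 / 715.2 = 2.165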